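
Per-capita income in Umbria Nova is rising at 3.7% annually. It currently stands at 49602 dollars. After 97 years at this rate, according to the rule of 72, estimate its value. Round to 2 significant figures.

It doubles every 72/3.7 ≈ 19.46 years, so 97 years is 4.98 doublings.
2^4.98 ≈ 31.56; 49602 × 31.56 ≈ 1600000 dollars.

around 1600000 dollars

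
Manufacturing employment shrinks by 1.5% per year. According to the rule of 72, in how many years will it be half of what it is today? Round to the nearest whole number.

Falling at 1.5%, it halves about every 72/1.5 = 48.00 years.

roughly 48 years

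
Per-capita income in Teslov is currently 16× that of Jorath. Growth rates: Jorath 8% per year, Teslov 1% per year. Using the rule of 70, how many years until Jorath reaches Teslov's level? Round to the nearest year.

Jorath gains on Teslov at 8% − 1% = 7 points a year.
At that relative rate the gap halves every 70/7 ≈ 10.00 years.
A 16× gap closes after 4 halvings: 4 × 10.00 ≈ 40 years.

≈ 40 years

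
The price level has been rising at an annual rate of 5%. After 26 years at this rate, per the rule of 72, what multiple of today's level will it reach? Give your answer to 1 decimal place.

Doubles every ≈ 14.40 years (72/5).
26 years is 1.81 doublings; 2^1.81 ≈ 3.5×.

3.5 times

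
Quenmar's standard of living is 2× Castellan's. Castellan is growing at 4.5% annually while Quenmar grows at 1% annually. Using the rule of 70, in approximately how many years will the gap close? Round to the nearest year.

around 20 years

The growth-rate gap is 4.5% − 1% = 3.5 percentage points.
So the ratio between them halves every 70/3.5 ≈ 20.00 years.
A 2× gap closes after 1 halving: 1 × 20.00 ≈ 20 years.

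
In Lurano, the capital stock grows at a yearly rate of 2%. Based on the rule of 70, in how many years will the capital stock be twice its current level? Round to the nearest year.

70/2 ≈ 35.00, so it doubles roughly every 35 years.

approximately 35 years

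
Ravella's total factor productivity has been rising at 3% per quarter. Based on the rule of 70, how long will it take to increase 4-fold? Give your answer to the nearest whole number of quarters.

Doubling time ≈ 70/3 = 23.33 quarters.
Getting to 4× needs 2 doublings: 2 × 23.33 ≈ 47 quarters.

approximately 47 quarters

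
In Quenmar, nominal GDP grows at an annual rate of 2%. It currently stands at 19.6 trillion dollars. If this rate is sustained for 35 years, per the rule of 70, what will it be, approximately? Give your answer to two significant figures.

approximately 39 trillion dollars

It doubles every 70/2 ≈ 35.00 years, so 35 years is 1.00 doublings.
2^1.00 ≈ 2.00; 19.6 × 2.00 ≈ 39 trillion dollars.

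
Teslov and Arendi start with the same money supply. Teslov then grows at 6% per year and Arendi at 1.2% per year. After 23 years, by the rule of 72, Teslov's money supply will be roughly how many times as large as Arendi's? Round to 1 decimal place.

Only the 4.8-point difference matters.
72/4.8 ≈ 15.00 years per doubling of the ratio; 23 years gives 1.53 doublings, so ≈ 2.9×.

approximately 2.9 times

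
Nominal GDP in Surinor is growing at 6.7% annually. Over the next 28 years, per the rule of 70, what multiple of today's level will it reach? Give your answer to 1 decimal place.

around 6.4 times

Doubling time ≈ 70/6.7 = 10.45 years.
28 years / 10.45 ≈ 2.68 doublings → factor 2^2.68 ≈ 6.4.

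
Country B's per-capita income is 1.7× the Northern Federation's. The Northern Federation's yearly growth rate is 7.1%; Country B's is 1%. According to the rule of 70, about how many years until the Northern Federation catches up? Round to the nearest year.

What matters is the difference: 6.1 pp.
Rule of 70 on the gap: the ratio halves every 70/6.1 ≈ 11.48 years.
A 1.7× gap takes log₂(1.7) ≈ 0.77 halvings to close: 0.77 × 11.48 ≈ 9 years.

around 9 years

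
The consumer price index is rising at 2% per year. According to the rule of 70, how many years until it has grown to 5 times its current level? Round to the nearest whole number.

approximately 81 years

One doubling takes 70/2 = 35.00 years.
Reaching 5× takes log₂(5) ≈ 2.32 doublings.
2.32 × 35.00 ≈ 81 years.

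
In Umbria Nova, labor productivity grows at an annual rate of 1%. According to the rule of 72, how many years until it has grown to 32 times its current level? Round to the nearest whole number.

360 years

One doubling takes 72/1 = 72.00 years.
32 = 2^5, so 5 doublings → 360 years.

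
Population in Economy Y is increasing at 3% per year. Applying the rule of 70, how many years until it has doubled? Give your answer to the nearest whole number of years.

around 23 years

70/3 ≈ 23.33, so it doubles roughly every 23 years.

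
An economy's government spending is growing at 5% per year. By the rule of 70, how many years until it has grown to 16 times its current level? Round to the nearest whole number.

Doubling time ≈ 70/5 = 14.00 years.
Getting to 16× needs 4 doublings: 4 × 14.00 ≈ 56 years.

about 56 years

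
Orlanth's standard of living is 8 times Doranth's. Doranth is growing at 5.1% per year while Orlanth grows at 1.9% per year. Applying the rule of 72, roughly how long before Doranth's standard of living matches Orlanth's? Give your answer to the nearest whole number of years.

about 68 years

The growth-rate gap is 5.1% − 1.9% = 3.2 percentage points.
So the ratio between them halves every 72/3.2 ≈ 22.50 years.
An 8 times gap closes after 3 halvings: 3 × 22.50 ≈ 68 years.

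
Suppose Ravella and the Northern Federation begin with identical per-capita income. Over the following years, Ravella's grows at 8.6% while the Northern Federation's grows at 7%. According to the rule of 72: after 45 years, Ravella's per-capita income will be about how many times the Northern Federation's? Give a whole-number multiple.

approximately 2 times

Only the 1.6-point difference matters.
72/1.6 ≈ 45.00 years per doubling of the ratio; 45 years gives 1.00 doublings, so ≈ 2×.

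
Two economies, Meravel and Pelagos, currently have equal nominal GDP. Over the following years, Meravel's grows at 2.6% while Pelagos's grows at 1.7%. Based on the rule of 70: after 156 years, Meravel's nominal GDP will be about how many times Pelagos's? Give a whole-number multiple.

about 4 times

Only the 0.9-point difference matters.
70/0.9 ≈ 77.78 years per doubling of the ratio; 156 years gives 2.01 doublings, so ≈ 4×.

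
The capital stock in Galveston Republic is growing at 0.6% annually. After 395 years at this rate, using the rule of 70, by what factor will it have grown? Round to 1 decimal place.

Doubles every ≈ 116.67 years (70/0.6).
395 years is 3.39 doublings; 2^3.39 ≈ 10.5×.

10.5 times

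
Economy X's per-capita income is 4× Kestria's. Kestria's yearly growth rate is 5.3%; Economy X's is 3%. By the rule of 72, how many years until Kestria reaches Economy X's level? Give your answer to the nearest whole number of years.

roughly 63 years

What matters is the difference: 2.3 pp.
Rule of 72 on the gap: the ratio halves every 72/2.3 ≈ 31.30 years.
A 4× gap closes after 2 halvings: 2 × 31.30 ≈ 63 years.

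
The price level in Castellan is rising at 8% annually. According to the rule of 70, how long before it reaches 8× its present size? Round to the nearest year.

Doubling time ≈ 70/8 = 8.75 years.
Getting to 8× needs 3 doublings: 3 × 8.75 ≈ 26 years.

about 26 years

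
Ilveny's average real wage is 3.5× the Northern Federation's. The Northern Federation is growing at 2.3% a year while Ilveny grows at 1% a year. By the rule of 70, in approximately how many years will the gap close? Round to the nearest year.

about 97 years

What matters is the difference: 1.3 pp.
Rule of 70 on the gap: the ratio halves every 70/1.3 ≈ 53.85 years.
A 3.5× gap takes log₂(3.5) ≈ 1.81 halvings to close: 1.81 × 53.85 ≈ 97 years.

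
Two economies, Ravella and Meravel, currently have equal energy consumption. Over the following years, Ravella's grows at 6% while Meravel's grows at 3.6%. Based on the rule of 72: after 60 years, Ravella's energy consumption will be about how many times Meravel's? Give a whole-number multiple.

roughly 4 times

Only the 2.4-point difference matters.
72/2.4 ≈ 30.00 years per doubling of the ratio; 60 years gives 2.00 doublings, so ≈ 4×.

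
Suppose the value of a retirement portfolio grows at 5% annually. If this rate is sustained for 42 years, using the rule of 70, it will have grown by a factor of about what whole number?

about 8 times

At 5% one doubling takes ≈ 14.00 years; 42 years is 3 of them, so ×8.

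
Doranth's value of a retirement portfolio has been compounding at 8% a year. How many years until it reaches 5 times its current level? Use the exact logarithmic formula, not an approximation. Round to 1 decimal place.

t = ln(5) / ln(1 + 0.08) = 1.6094 / 0.076961 ≈ 20.91.

20.9 years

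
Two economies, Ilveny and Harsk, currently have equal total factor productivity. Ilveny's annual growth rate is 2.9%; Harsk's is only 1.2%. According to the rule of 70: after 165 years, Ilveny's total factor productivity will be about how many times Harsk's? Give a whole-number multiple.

Rate gap = 2.9% − 1.2% = 1.7 points.
The ratio doubles every 70/1.7 ≈ 41.18 years.
165/41.18 ≈ 4.01 doublings → ratio ≈ 2^4.01 ≈ 16.

about 16 times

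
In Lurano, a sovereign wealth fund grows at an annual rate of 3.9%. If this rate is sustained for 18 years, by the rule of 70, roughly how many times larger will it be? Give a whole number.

roughly 2 times

Doubling time ≈ 70/3.9 = 17.95 years.
18/17.95 ≈ 1 doubling, so about 2^1 = 2×.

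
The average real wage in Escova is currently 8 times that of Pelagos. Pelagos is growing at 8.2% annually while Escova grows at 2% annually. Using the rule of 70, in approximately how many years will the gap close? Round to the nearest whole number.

The growth-rate gap is 8.2% − 2% = 6.2 percentage points.
So the ratio between them halves every 70/6.2 ≈ 11.29 years.
An 8 times gap closes after 3 halvings: 3 × 11.29 ≈ 34 years.

around 34 years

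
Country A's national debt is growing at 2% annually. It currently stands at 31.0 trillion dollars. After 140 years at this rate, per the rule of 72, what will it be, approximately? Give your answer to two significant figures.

roughly 460 trillion dollars

It doubles every 72/2 ≈ 36.00 years, so 140 years is 3.89 doublings.
2^3.89 ≈ 14.83; 31.0 × 14.83 ≈ 460 trillion dollars.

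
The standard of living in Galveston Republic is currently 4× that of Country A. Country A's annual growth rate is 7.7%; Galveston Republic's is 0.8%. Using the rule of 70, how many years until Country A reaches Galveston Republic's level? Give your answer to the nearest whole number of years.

The growth-rate gap is 7.7% − 0.8% = 6.9 percentage points.
So the ratio between them halves every 70/6.9 ≈ 10.14 years.
A 4× gap closes after 2 halvings: 2 × 10.14 ≈ 20 years.

about 20 years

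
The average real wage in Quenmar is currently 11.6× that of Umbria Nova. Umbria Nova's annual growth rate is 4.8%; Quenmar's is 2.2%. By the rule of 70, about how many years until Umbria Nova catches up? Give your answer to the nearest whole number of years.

Umbria Nova gains on Quenmar at 4.8% − 2.2% = 2.6 points a year.
At that relative rate the gap halves every 70/2.6 ≈ 26.92 years.
An 11.6× gap takes log₂(11.6) ≈ 3.54 halvings to close: 3.54 × 26.92 ≈ 95 years.

≈ 95 years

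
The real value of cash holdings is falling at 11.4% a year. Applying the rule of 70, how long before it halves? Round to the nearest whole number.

The rule works in reverse for decay: 70/11.4 ≈ 6.14 years to halve.

6 years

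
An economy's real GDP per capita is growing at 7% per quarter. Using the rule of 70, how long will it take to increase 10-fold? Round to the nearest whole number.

One doubling takes 70/7 = 10.00 quarters.
10× is log₂ 10 ≈ 3.32 doublings, so ≈ 3.32 × 10.00 = 33 quarters.

≈ 33 quarters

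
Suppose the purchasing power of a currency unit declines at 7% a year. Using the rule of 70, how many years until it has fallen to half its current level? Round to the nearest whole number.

Falling at 7%, it halves about every 70/7 = 10.00 years.

around 10 years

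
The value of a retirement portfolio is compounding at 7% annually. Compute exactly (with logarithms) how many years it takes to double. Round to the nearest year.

10 years

t = ln(2) / ln(1 + 0.07) = 0.6931 / 0.067659 ≈ 10.24.
≈ 10 years.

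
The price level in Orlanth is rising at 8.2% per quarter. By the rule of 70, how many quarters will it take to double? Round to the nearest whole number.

approximately 9 quarters

Doubling time ≈ 70 / 8.2 = 8.54 quarters.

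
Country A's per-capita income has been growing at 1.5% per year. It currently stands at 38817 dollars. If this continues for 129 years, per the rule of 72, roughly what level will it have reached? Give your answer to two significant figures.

It doubles every 72/1.5 ≈ 48.00 years, so 129 years is 2.69 doublings.
2^2.69 ≈ 6.45; 38817 × 6.45 ≈ 250000 dollars.

approximately 250000 dollars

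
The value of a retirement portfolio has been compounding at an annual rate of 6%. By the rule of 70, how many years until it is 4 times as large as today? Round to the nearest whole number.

about 23 years

Doubling time ≈ 70/6 = 11.67 years.
4 = 2^2, so 2 doublings → 23 years.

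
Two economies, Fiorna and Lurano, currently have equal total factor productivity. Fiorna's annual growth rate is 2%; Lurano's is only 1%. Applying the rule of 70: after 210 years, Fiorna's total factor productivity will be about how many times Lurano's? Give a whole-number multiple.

Fiorna pulls ahead at 1 pp per year, so the ratio doubles every 70/1 ≈ 70.00 years.
In 210 years that's 3.00 doublings: 2^3.00 ≈ 8.

≈ 8 times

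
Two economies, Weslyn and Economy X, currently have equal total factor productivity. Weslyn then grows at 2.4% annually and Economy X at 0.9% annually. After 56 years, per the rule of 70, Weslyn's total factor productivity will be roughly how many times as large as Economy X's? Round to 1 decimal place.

Only the 1.5-point difference matters.
70/1.5 ≈ 46.67 years per doubling of the ratio; 56 years gives 1.20 doublings, so ≈ 2.3×.

about 2.3 times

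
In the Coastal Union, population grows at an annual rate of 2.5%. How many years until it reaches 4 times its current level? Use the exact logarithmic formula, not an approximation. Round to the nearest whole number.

56 years

t = ln(4) / ln(1 + 0.025) = 1.3863 / 0.024693 ≈ 56.14.
≈ 56 years.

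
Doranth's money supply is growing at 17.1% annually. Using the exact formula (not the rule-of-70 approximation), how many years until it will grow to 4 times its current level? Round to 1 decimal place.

t = ln(4) / ln(1 + 0.171) = 1.3863 / 0.157858 ≈ 8.78.

8.8 years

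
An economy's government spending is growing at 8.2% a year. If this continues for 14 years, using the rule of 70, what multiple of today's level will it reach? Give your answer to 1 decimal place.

Doubling time ≈ 70/8.2 = 8.54 years.
14 years / 8.54 ≈ 1.64 doublings → factor 2^1.64 ≈ 3.1.

around 3.1 times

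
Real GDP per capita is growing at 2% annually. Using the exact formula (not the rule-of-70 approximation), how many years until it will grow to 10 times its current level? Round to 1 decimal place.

116.3 years

t = ln(10) / ln(1 + 0.02) = 2.3026 / 0.019803 ≈ 116.28.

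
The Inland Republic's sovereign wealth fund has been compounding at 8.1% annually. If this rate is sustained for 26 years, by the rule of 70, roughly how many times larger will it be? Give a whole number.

≈ 8 times

70/8.1 ≈ 8.64 years per doubling.
26 years fits 3 doublings: 2^3 = 8.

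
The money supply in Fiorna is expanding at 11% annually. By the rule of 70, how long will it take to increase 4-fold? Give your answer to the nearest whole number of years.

At 11% it doubles every 70/11 ≈ 6.36 years.
4 = 2^2, so 2 doublings → 13 years.

approximately 13 years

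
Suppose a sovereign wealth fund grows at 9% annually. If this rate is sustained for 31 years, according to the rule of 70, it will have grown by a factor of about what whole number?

70/9 ≈ 7.78 years per doubling.
31 years fits 4 doublings: 2^4 = 16.

around 16 times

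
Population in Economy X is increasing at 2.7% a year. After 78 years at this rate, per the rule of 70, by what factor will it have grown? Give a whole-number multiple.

approximately 8 times

70/2.7 ≈ 25.93 years per doubling.
78 years fits 3 doublings: 2^3 = 8.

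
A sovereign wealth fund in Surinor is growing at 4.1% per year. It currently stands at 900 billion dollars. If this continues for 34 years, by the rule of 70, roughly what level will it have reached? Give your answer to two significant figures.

approximately 3600 billion dollars

It doubles every 70/4.1 ≈ 17.07 years, so 34 years is 1.99 doublings.
2^1.99 ≈ 3.97; 900 × 3.97 ≈ 3600 billion dollars.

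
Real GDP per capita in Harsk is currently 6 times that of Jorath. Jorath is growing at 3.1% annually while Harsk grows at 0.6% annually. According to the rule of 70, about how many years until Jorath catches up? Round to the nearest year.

What matters is the difference: 2.5 pp.
Rule of 70 on the gap: the ratio halves every 70/2.5 ≈ 28.00 years.
A 6 times gap takes log₂(6) ≈ 2.58 halvings to close: 2.58 × 28.00 ≈ 72 years.

roughly 72 years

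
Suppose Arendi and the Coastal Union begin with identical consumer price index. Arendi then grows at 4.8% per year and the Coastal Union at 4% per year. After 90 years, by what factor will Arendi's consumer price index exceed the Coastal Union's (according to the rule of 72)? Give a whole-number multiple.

2 times

Arendi pulls ahead at 0.8 pp per year, so the ratio doubles every 72/0.8 ≈ 90.00 years.
In 90 years that's 1.00 doublings: 2^1.00 ≈ 2.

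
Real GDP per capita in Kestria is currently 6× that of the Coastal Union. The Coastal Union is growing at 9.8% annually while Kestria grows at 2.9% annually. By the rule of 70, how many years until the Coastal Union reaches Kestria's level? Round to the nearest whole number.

roughly 26 years

the Coastal Union gains on Kestria at 9.8% − 2.9% = 6.9 points a year.
At that relative rate the gap halves every 70/6.9 ≈ 10.14 years.
A 6× gap takes log₂(6) ≈ 2.58 halvings to close: 2.58 × 10.14 ≈ 26 years.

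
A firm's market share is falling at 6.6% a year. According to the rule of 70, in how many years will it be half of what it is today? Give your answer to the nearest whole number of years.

Falling at 6.6%, it halves about every 70/6.6 = 10.61 years.

about 11 years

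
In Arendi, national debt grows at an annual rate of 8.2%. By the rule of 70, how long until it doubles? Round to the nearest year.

≈ 9 years

At 8.2%, doubling takes about 70/8.2 = 8.54 years.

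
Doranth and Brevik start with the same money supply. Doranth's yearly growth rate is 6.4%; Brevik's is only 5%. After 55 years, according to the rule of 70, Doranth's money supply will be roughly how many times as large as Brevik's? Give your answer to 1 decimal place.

2.1 times

Only the 1.4-point difference matters.
70/1.4 ≈ 50.00 years per doubling of the ratio; 55 years gives 1.10 doublings, so ≈ 2.1×.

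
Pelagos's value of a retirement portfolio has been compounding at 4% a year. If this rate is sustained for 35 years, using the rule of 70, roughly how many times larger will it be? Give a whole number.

Doubling time ≈ 70/4 = 17.50 years.
35/17.50 ≈ 2 doublings, so about 2^2 = 4×.

approximately 4 times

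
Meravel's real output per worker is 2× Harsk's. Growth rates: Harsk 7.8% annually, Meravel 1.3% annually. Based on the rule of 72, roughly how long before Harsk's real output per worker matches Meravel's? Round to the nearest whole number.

Harsk gains on Meravel at 7.8% − 1.3% = 6.5 points a year.
At that relative rate the gap halves every 72/6.5 ≈ 11.08 years.
A 2× gap closes after 1 halving: 1 × 11.08 ≈ 11 years.

around 11 years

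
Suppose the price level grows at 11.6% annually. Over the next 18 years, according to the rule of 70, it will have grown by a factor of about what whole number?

≈ 8 times

At 11.6% one doubling takes ≈ 6.03 years; 18 years is 3 of them, so ×8.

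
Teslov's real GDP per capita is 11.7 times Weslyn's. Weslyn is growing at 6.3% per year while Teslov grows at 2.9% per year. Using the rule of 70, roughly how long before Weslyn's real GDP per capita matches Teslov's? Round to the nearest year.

around 73 years

Weslyn gains on Teslov at 6.3% − 2.9% = 3.4 points a year.
At that relative rate the gap halves every 70/3.4 ≈ 20.59 years.
An 11.7 times gap takes log₂(11.7) ≈ 3.55 halvings to close: 3.55 × 20.59 ≈ 73 years.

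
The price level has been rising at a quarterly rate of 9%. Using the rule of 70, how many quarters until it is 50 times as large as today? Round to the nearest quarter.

At 9% it doubles every 70/9 ≈ 7.78 quarters.
Reaching 50× takes log₂(50) ≈ 5.64 doublings.
5.64 × 7.78 ≈ 44 quarters.

about 44 quarters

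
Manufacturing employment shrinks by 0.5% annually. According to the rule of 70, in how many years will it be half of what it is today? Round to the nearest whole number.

around 140 years

Halving time ≈ 70 / 0.5 = 140.00 → 140 years.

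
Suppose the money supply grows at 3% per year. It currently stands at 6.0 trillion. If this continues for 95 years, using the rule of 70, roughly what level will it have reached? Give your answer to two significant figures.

It doubles every 70/3 ≈ 23.33 years, so 95 years is 4.07 doublings.
2^4.07 ≈ 16.80; 6.0 × 16.80 ≈ 100 trillion.

100 trillion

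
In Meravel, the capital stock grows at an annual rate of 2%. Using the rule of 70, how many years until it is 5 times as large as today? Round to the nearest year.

One doubling takes 70/2 = 35.00 years.
Reaching 5× takes log₂(5) ≈ 2.32 doublings.
2.32 × 35.00 ≈ 81 years.

about 81 years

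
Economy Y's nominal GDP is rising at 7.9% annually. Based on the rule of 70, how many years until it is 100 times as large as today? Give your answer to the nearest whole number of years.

One doubling takes 70/7.9 = 8.86 years.
100× is log₂ 100 ≈ 6.64 doublings, so ≈ 6.64 × 8.86 = 59 years.

≈ 59 years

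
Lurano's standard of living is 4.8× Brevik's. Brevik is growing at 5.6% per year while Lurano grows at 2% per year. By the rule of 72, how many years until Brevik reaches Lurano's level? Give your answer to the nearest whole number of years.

approximately 45 years

Brevik gains on Lurano at 5.6% − 2% = 3.6 points a year.
At that relative rate the gap halves every 72/3.6 ≈ 20.00 years.
A 4.8× gap takes log₂(4.8) ≈ 2.26 halvings to close: 2.26 × 20.00 ≈ 45 years.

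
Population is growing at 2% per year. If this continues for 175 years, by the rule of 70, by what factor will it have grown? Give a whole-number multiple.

Doubling time ≈ 70/2 = 35.00 years.
175/35.00 ≈ 5 doublings, so about 2^5 = 32×.

around 32 times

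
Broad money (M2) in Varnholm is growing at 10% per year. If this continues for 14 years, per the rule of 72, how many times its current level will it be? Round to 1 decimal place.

around 3.8 times

Doubling time ≈ 72/10 = 7.20 years.
14 years / 7.20 ≈ 1.94 doublings → factor 2^1.94 ≈ 3.8.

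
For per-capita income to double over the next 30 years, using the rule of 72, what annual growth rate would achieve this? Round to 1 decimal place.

around 2.4% a year

72 / 30 ≈ 2.40, so about 2.4% a year.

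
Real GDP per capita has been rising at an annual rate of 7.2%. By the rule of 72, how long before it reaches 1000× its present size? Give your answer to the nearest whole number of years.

≈ 100 years

At 7.2% it doubles every 72/7.2 ≈ 10.00 years.
Reaching 1000× takes log₂(1000) ≈ 9.97 doublings.
9.97 × 10.00 ≈ 100 years.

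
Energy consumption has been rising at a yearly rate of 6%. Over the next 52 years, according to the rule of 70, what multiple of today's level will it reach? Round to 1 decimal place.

22.0 times

Doubles every ≈ 11.67 years (70/6).
52 years is 4.46 doublings; 2^4.46 ≈ 22.0×.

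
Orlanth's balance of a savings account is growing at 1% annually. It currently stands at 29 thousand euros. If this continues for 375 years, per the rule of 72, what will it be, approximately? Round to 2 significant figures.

around 1100 thousand euros

Doubling time ≈ 72/1 = 72.00 years.
375 years is 375/72.00 ≈ 5.21 doublings, a factor of 2^5.21 ≈ 37.01.
29 × 37.01 ≈ 1100 thousand euros.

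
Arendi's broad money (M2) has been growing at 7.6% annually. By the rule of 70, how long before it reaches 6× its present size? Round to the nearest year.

One doubling takes 70/7.6 = 9.21 years.
Reaching 6× takes log₂(6) ≈ 2.58 doublings.
2.58 × 9.21 ≈ 24 years.

roughly 24 years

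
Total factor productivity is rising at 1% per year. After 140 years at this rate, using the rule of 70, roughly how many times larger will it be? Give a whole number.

Doubling time ≈ 70/1 = 70.00 years.
140/70.00 ≈ 2 doublings, so about 2^2 = 4×.

approximately 4 times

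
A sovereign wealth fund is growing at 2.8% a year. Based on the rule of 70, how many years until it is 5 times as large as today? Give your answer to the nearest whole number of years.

One doubling takes 70/2.8 = 25.00 years.
5× is log₂ 5 ≈ 2.32 doublings, so ≈ 2.32 × 25.00 = 58 years.

roughly 58 years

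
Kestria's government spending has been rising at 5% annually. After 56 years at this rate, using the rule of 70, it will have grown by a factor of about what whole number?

70/5 ≈ 14.00 years per doubling.
56 years fits 4 doublings: 2^4 = 16.

16 times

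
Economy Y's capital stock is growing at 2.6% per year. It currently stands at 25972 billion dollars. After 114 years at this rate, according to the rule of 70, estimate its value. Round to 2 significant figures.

approximately 490000 billion dollars

Doubling time ≈ 70/2.6 = 26.92 years.
114 years is 114/26.92 ≈ 4.23 doublings, a factor of 2^4.23 ≈ 18.77.
25972 × 18.77 ≈ 490000 billion dollars.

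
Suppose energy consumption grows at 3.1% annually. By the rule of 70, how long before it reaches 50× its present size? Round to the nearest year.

roughly 127 years

One doubling takes 70/3.1 = 22.58 years.
Reaching 50× takes log₂(50) ≈ 5.64 doublings.
5.64 × 22.58 ≈ 127 years.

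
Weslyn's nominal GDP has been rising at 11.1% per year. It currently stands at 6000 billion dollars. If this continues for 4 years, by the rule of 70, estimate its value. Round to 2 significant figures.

Doubling time ≈ 70/11.1 = 6.31 years.
4 years is 4/6.31 ≈ 0.63 doublings, a factor of 2^0.63 ≈ 1.55.
6000 × 1.55 ≈ 9300 billion dollars.

about 9300 billion dollars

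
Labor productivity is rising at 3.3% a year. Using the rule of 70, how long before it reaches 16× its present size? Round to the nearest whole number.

around 85 years

One doubling takes 70/3.3 = 21.21 years.
16× is 4 doublings, so 4 × 21.21 ≈ 85 years.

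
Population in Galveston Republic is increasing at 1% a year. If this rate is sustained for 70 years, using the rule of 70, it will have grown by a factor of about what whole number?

70/1 ≈ 70.00 years per doubling.
70 years fits 1 doubling: 2^1 = 2.

around 2 times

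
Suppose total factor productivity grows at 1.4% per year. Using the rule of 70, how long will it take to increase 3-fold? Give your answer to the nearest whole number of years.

≈ 79 years

One doubling takes 70/1.4 = 50.00 years.
3× is log₂ 3 ≈ 1.58 doublings, so ≈ 1.58 × 50.00 = 79 years.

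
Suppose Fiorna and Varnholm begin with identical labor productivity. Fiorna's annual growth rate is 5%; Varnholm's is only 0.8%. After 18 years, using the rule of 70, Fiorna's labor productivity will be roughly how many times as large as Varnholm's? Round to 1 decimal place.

about 2.1 times

Rate gap = 5% − 0.8% = 4.2 points.
The ratio doubles every 70/4.2 ≈ 16.67 years.
18/16.67 ≈ 1.08 doublings → ratio ≈ 2^1.08 ≈ 2.1.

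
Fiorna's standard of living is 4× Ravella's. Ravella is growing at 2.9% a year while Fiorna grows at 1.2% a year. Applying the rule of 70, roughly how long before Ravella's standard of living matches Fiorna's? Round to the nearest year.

about 82 years

What matters is the difference: 1.7 pp.
Rule of 70 on the gap: the ratio halves every 70/1.7 ≈ 41.18 years.
A 4× gap closes after 2 halvings: 2 × 41.18 ≈ 82 years.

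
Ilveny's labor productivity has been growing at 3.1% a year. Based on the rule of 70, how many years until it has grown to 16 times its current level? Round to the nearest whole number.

At 3.1% it doubles every 70/3.1 ≈ 22.58 years.
16× is 4 doublings, so 4 × 22.58 ≈ 90 years.

90 years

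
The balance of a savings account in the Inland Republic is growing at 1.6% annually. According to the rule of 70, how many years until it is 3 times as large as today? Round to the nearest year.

roughly 69 years

One doubling takes 70/1.6 = 43.75 years.
Reaching 3× takes log₂(3) ≈ 1.58 doublings.
1.58 × 43.75 ≈ 69 years.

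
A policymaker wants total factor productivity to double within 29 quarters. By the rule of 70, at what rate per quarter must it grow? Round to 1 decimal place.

2.4% per quarter

70 / 29 ≈ 2.41, so about 2.4% per quarter.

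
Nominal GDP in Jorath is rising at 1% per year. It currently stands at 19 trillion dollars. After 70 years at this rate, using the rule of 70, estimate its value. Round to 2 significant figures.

It doubles every 70/1 ≈ 70.00 years, so 70 years is 1.00 doublings.
2^1.00 ≈ 2.00; 19 × 2.00 ≈ 38 trillion dollars.

approximately 38 trillion dollars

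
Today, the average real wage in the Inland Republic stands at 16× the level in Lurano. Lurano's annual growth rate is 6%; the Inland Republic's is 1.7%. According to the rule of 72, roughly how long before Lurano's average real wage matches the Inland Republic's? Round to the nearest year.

67 years

The growth-rate gap is 6% − 1.7% = 4.3 percentage points.
So the ratio between them halves every 72/4.3 ≈ 16.74 years.
A 16× gap closes after 4 halvings: 4 × 16.74 ≈ 67 years.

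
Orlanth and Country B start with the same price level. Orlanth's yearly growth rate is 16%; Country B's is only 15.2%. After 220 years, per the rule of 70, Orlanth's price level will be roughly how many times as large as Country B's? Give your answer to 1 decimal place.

approximately 5.7 times

Only the 0.8-point difference matters.
70/0.8 ≈ 87.50 years per doubling of the ratio; 220 years gives 2.51 doublings, so ≈ 5.7×.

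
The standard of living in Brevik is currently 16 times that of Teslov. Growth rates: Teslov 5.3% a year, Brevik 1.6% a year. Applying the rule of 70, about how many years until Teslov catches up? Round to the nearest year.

roughly 76 years

What matters is the difference: 3.7 pp.
Rule of 70 on the gap: the ratio halves every 70/3.7 ≈ 18.92 years.
A 16 times gap closes after 4 halvings: 4 × 18.92 ≈ 76 years.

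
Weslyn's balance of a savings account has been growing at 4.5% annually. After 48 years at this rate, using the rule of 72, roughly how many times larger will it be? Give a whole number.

≈ 8 times

72/4.5 ≈ 16.00 years per doubling.
48 years fits 3 doublings: 2^3 = 8.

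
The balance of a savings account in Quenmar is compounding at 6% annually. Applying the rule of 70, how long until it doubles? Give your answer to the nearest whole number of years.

≈ 12 years

At 6%, doubling takes about 70/6 = 11.67 years.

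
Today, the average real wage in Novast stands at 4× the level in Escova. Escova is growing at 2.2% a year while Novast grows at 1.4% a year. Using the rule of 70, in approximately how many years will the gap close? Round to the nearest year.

≈ 175 years

The growth-rate gap is 2.2% − 1.4% = 0.8 percentage points.
So the ratio between them halves every 70/0.8 ≈ 87.50 years.
A 4× gap closes after 2 halvings: 2 × 87.50 ≈ 175 years.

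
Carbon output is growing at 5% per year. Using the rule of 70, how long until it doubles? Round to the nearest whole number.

At 5%, doubling takes about 70/5 = 14.00 years.

roughly 14 years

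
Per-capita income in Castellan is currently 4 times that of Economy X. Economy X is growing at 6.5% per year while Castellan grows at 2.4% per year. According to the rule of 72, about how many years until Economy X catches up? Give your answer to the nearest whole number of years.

Economy X gains on Castellan at 6.5% − 2.4% = 4.1 points a year.
At that relative rate the gap halves every 72/4.1 ≈ 17.56 years.
A 4 times gap closes after 2 halvings: 2 × 17.56 ≈ 35 years.

roughly 35 years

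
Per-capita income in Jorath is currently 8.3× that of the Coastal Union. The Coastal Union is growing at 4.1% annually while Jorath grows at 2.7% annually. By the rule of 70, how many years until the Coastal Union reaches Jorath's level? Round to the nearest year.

The growth-rate gap is 4.1% − 2.7% = 1.4 percentage points.
So the ratio between them halves every 70/1.4 ≈ 50.00 years.
An 8.3× gap takes log₂(8.3) ≈ 3.05 halvings to close: 3.05 × 50.00 ≈ 153 years.

153 years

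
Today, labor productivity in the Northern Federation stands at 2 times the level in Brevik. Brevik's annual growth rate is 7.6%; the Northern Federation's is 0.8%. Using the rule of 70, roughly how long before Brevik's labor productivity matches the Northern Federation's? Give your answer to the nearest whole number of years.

around 10 years

What matters is the difference: 6.8 pp.
Rule of 70 on the gap: the ratio halves every 70/6.8 ≈ 10.29 years.
A 2 times gap closes after 1 halving: 1 × 10.29 ≈ 10 years.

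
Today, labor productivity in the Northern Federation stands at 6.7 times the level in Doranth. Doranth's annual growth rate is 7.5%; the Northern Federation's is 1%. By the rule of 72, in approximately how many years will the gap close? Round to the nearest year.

What matters is the difference: 6.5 pp.
Rule of 72 on the gap: the ratio halves every 72/6.5 ≈ 11.08 years.
A 6.7 times gap takes log₂(6.7) ≈ 2.74 halvings to close: 2.74 × 11.08 ≈ 30 years.

approximately 30 years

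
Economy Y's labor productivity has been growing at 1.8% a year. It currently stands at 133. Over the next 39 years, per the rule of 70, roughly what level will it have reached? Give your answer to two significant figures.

270

Doubling time ≈ 70/1.8 = 38.89 years.
39 years is 39/38.89 ≈ 1.00 doublings, a factor of 2^1.00 ≈ 2.00.
133 × 2.00 ≈ 270.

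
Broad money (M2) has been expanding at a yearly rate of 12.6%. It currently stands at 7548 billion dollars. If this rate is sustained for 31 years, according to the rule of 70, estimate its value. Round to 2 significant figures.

Doubling time ≈ 70/12.6 = 5.56 years.
31 years is 31/5.56 ≈ 5.58 doublings, a factor of 2^5.58 ≈ 47.84.
7548 × 47.84 ≈ 360000 billion dollars.

≈ 360000 billion dollars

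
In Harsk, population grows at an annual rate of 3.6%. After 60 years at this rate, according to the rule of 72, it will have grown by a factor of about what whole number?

At 3.6% one doubling takes ≈ 20.00 years; 60 years is 3 of them, so ×8.

≈ 8 times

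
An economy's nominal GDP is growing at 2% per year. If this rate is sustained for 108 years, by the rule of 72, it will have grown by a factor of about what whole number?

around 8 times

At 2% one doubling takes ≈ 36.00 years; 108 years is 3 of them, so ×8.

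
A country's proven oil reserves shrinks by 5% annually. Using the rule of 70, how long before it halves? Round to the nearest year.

around 14 years

Halving time ≈ 70 / 5 = 14.00 → 14 years.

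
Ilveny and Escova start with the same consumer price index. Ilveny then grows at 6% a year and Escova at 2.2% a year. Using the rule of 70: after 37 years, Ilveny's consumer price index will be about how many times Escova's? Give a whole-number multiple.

approximately 4 times

Only the 3.8-point difference matters.
70/3.8 ≈ 18.42 years per doubling of the ratio; 37 years gives 2.01 doublings, so ≈ 4×.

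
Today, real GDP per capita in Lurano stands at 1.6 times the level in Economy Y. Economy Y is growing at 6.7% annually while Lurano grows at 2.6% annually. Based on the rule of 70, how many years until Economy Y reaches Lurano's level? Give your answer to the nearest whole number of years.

Economy Y gains on Lurano at 6.7% − 2.6% = 4.1 points a year.
At that relative rate the gap halves every 70/4.1 ≈ 17.07 years.
A 1.6 times gap takes log₂(1.6) ≈ 0.68 halvings to close: 0.68 × 17.07 ≈ 12 years.

12 years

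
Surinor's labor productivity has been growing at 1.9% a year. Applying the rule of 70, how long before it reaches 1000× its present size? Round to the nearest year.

approximately 367 years

At 1.9% it doubles every 70/1.9 ≈ 36.84 years.
1000× is log₂ 1000 ≈ 9.97 doublings, so ≈ 9.97 × 36.84 = 367 years.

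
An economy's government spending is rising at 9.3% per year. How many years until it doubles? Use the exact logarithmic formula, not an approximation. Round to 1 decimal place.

7.8 years

t = ln(2) / ln(1 + 0.093) = 0.6931 / 0.088926 ≈ 7.79.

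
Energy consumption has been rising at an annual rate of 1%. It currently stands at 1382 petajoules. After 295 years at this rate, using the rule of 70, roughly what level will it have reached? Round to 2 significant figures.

about 26000 petajoules

It doubles every 70/1 ≈ 70.00 years, so 295 years is 4.21 doublings.
2^4.21 ≈ 18.51; 1382 × 18.51 ≈ 26000 petajoules.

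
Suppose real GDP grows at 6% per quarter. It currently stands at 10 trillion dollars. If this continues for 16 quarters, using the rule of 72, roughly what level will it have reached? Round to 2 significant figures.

It doubles every 72/6 ≈ 12.00 quarters, so 16 quarters is 1.33 doublings.
2^1.33 ≈ 2.51; 10 × 2.51 ≈ 25 trillion dollars.

roughly 25 trillion dollars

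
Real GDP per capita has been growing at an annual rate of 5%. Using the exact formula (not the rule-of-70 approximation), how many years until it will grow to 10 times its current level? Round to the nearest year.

t = ln(10) / ln(1 + 0.05) = 2.3026 / 0.048790 ≈ 47.19.
≈ 47 years.

47 years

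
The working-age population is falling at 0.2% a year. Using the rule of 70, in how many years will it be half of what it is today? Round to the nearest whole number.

about 350 years

Falling at 0.2%, it halves about every 70/0.2 = 350.00 years.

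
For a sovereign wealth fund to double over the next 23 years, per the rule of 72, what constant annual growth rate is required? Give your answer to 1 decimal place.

about 3.1%

72 / 23 ≈ 3.13, so about 3.1% a year.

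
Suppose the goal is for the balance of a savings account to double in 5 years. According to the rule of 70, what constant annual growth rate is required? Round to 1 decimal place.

70 / 5 ≈ 14.00, so about 14.0% annually.

≈ 14.0%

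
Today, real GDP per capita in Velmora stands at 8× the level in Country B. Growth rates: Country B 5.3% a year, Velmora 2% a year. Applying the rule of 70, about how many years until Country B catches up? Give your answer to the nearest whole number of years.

Country B gains on Velmora at 5.3% − 2% = 3.3 points a year.
At that relative rate the gap halves every 70/3.3 ≈ 21.21 years.
An 8× gap closes after 3 halvings: 3 × 21.21 ≈ 64 years.

64 years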